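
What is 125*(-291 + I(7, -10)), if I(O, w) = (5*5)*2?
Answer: -30125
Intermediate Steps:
I(O, w) = 50 (I(O, w) = 25*2 = 50)
125*(-291 + I(7, -10)) = 125*(-291 + 50) = 125*(-241) = -30125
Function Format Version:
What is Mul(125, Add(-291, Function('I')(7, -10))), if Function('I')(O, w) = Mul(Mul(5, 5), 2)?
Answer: -30125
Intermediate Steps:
Function('I')(O, w) = 50 (Function('I')(O, w) = Mul(25, 2) = 50)
Mul(125, Add(-291, Function('I')(7, -10))) = Mul(125, Add(-291, 50)) = Mul(125, -241) = -30125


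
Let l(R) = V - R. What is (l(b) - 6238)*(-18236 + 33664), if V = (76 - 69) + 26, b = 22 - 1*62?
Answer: -95113620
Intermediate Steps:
b = -40 (b = 22 - 62 = -40)
V = 33 (V = 7 + 26 = 33)
l(R) = 33 - R
(l(b) - 6238)*(-18236 + 33664) = ((33 - 1*(-40)) - 6238)*(-18236 + 33664) = ((33 + 40) - 6238)*15428 = (73 - 6238)*15428 = -6165*15428 = -95113620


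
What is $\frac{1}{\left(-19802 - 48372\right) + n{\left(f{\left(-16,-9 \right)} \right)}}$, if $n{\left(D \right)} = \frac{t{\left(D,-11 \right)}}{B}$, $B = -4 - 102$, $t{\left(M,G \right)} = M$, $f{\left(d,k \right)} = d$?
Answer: $- \frac{53}{3613214} \approx -1.4668 \cdot 10^{-5}$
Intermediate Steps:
$B = -106$ ($B = -4 - 102 = -106$)
$n{\left(D \right)} = - \frac{D}{106}$ ($n{\left(D \right)} = \frac{D}{-106} = D \left(- \frac{1}{106}\right) = - \frac{D}{106}$)
$\frac{1}{\left(-19802 - 48372\right) + n{\left(f{\left(-16,-9 \right)} \right)}} = \frac{1}{\left(-19802 - 48372\right) - - \frac{8}{53}} = \frac{1}{-68174 + \frac{8}{53}} = \frac{1}{- \frac{3613214}{53}} = - \frac{53}{3613214}$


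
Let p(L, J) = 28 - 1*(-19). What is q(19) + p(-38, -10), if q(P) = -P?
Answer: 28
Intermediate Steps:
p(L, J) = 47 (p(L, J) = 28 + 19 = 47)
q(19) + p(-38, -10) = -1*19 + 47 = -19 + 47 = 28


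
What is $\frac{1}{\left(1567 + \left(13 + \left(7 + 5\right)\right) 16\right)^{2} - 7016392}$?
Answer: $- \frac{1}{3147303} \approx -3.1773 \cdot 10^{-7}$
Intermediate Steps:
$\frac{1}{\left(1567 + \left(13 + \left(7 + 5\right)\right) 16\right)^{2} - 7016392} = \frac{1}{\left(1567 + \left(13 + 12\right) 16\right)^{2} - 7016392} = \frac{1}{\left(1567 + 25 \cdot 16\right)^{2} - 7016392} = \frac{1}{\left(1567 + 400\right)^{2} - 7016392} = \frac{1}{1967^{2} - 7016392} = \frac{1}{3869089 - 7016392} = \frac{1}{-3147303} = - \frac{1}{3147303}$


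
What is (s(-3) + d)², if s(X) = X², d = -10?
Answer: 1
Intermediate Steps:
(s(-3) + d)² = ((-3)² - 10)² = (9 - 10)² = (-1)² = 1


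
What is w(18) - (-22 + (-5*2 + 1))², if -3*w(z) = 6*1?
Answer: -963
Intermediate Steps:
w(z) = -2
w(18) - (-22 + (-5*2 + 1))² = -2 - (-22 + (-5*2 + 1))² = -2 - (-22 + (-10 + 1))² = -2 - (-22 - 9)² = -2 - 1*(-31)² = -2 - 1*961 = -2 - 961 = -963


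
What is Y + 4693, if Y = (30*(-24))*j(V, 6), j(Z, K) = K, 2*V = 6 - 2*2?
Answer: 373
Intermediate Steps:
V = 1 (V = (6 - 2*2)/2 = (6 - 4)/2 = (½)*2 = 1)
Y = -4320 (Y = (30*(-24))*6 = -720*6 = -4320)
Y + 4693 = -4320 + 4693 = 373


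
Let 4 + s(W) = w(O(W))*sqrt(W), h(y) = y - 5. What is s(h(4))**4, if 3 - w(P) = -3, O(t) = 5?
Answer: -1904 + 1920*I ≈ -1904.0 + 1920.0*I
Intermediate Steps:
w(P) = 6 (w(P) = 3 - 1*(-3) = 3 + 3 = 6)
h(y) = -5 + y
s(W) = -4 + 6*sqrt(W)
s(h(4))**4 = (-4 + 6*sqrt(-5 + 4))**4 = (-4 + 6*sqrt(-1))**4 = (-4 + 6*I)**4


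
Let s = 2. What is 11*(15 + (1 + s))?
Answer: 198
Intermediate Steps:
11*(15 + (1 + s)) = 11*(15 + (1 + 2)) = 11*(15 + 3) = 11*18 = 198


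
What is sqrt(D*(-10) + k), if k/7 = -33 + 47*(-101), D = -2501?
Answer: 65*I*sqrt(2) ≈ 91.924*I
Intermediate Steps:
k = -33460 (k = 7*(-33 + 47*(-101)) = 7*(-33 - 4747) = 7*(-4780) = -33460)
sqrt(D*(-10) + k) = sqrt(-2501*(-10) - 33460) = sqrt(25010 - 33460) = sqrt(-8450) = 65*I*sqrt(2)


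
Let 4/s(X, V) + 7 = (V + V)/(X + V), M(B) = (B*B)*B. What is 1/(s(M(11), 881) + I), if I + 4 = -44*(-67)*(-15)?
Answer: -6861/303425288 ≈ -2.2612e-5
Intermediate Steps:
M(B) = B**3 (M(B) = B**2*B = B**3)
s(X, V) = 4/(-7 + 2*V/(V + X)) (s(X, V) = 4/(-7 + (V + V)/(X + V)) = 4/(-7 + (2*V)/(V + X)) = 4/(-7 + 2*V/(V + X)))
I = -44224 (I = -4 - 44*(-67)*(-15) = -4 + 2948*(-15) = -4 - 44220 = -44224)
1/(s(M(11), 881) + I) = 1/(4*(-1*881 - 1*11**3)/(5*881 + 7*11**3) - 44224) = 1/(4*(-881 - 1*1331)/(4405 + 7*1331) - 44224) = 1/(4*(-881 - 1331)/(4405 + 9317) - 44224) = 1/(4*(-2212)/13722 - 44224) = 1/(4*(1/13722)*(-2212) - 44224) = 1/(-4424/6861 - 44224) = 1/(-303425288/6861) = -6861/303425288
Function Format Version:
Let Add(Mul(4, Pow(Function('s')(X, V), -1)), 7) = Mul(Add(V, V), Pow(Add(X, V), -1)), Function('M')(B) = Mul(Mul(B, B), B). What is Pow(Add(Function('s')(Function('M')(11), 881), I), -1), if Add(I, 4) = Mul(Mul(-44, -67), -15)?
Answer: Rational(-6861, 303425288) ≈ -2.2612e-5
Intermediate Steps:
Function('M')(B) = Pow(B, 3) (Function('M')(B) = Mul(Pow(B, 2), B) = Pow(B, 3))
Function('s')(X, V) = Mul(4, Pow(Add(-7, Mul(2, V, Pow(Add(V, X), -1))), -1)) (Function('s')(X, V) = Mul(4, Pow(Add(-7, Mul(Add(V, V), Pow(Add(X, V), -1))), -1)) = Mul(4, Pow(Add(-7, Mul(Mul(2, V), Pow(Add(V, X), -1))), -1)) = Mul(4, Pow(Add(-7, Mul(2, V, Pow(Add(V, X), -1))), -1)))
I = -44224 (I = Add(-4, Mul(Mul(-44, -67), -15)) = Add(-4, Mul(2948, -15)) = Add(-4, -44220) = -44224)
Pow(Add(Function('s')(Function('M')(11), 881), I), -1) = Pow(Add(Mul(4, Pow(Add(Mul(5, 881), Mul(7, Pow(11, 3))), -1), Add(Mul(-1, 881), Mul(-1, Pow(11, 3)))), -44224), -1) = Pow(Add(Mul(4, Pow(Add(4405, Mul(7, 1331)), -1), Add(-881, Mul(-1, 1331))), -44224), -1) = Pow(Add(Mul(4, Pow(Add(4405, 9317), -1), Add(-881, -1331)), -44224), -1) = Pow(Add(Mul(4, Pow(13722, -1), -2212), -44224), -1) = Pow(Add(Mul(4, Rational(1, 13722), -2212), -44224), -1) = Pow(Add(Rational(-4424, 6861), -44224), -1) = Pow(Rational(-303425288, 6861), -1) = Rational(-6861, 303425288)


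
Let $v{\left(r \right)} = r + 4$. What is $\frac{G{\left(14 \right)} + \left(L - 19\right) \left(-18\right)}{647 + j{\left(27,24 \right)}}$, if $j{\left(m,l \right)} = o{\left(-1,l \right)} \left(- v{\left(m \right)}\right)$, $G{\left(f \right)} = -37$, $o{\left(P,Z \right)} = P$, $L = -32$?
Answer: $\frac{881}{678} \approx 1.2994$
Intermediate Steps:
$v{\left(r \right)} = 4 + r$
$j{\left(m,l \right)} = 4 + m$ ($j{\left(m,l \right)} = - \left(-1\right) \left(4 + m\right) = - (-4 - m) = 4 + m$)
$\frac{G{\left(14 \right)} + \left(L - 19\right) \left(-18\right)}{647 + j{\left(27,24 \right)}} = \frac{-37 + \left(-32 - 19\right) \left(-18\right)}{647 + \left(4 + 27\right)} = \frac{-37 - -918}{647 + 31} = \frac{-37 + 918}{678} = 881 \cdot \frac{1}{678} = \frac{881}{678}$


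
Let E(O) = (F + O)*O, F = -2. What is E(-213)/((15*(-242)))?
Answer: -3053/242 ≈ -12.616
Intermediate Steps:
E(O) = O*(-2 + O) (E(O) = (-2 + O)*O = O*(-2 + O))
E(-213)/((15*(-242))) = (-213*(-2 - 213))/((15*(-242))) = -213*(-215)/(-3630) = 45795*(-1/3630) = -3053/242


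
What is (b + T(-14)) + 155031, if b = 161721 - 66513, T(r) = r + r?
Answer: 250211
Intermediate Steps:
T(r) = 2*r
b = 95208
(b + T(-14)) + 155031 = (95208 + 2*(-14)) + 155031 = (95208 - 28) + 155031 = 95180 + 155031 = 250211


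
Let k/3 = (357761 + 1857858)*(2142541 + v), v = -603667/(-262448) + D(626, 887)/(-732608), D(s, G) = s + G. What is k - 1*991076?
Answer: 171135794020422077928913/12016969024 ≈ 1.4241e+13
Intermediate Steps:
D(s, G) = G + s
v = 27615886857/12016969024 (v = -603667/(-262448) + (887 + 626)/(-732608) = -603667*(-1/262448) + 1513*(-1/732608) = 603667/262448 - 1513/732608 = 27615886857/12016969024 ≈ 2.2981)
k = 171135805930151670358737/12016969024 (k = 3*((357761 + 1857858)*(2142541 + 27615886857/12016969024)) = 3*(2215619*(25746876445536841/12016969024)) = 3*(57045268643383890119579/12016969024) = 171135805930151670358737/12016969024 ≈ 1.4241e+13)
k - 1*991076 = 171135805930151670358737/12016969024 - 1*991076 = 171135805930151670358737/12016969024 - 991076 = 171135794020422077928913/12016969024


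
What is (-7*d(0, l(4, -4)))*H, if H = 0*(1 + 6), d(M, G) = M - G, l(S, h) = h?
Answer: 0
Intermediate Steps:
H = 0 (H = 0*7 = 0)
(-7*d(0, l(4, -4)))*H = -7*(0 - 1*(-4))*0 = -7*(0 + 4)*0 = -7*4*0 = -28*0 = 0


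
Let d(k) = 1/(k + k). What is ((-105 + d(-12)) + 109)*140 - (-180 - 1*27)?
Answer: 4567/6 ≈ 761.17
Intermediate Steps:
d(k) = 1/(2*k)
((-105 + d(-12)) + 109)*140 - (-180 - 1*27) = ((-105 + (½)/(-12)) + 109)*140 - (-180 - 1*27) = ((-105 + (½)*(-1/12)) + 109)*140 - (-180 - 27) = ((-105 - 1/24) + 109)*140 - 1*(-207) = (-2521/24 + 109)*140 + 207 = (95/24)*140 + 207 = 3325/6 + 207 = 4567/6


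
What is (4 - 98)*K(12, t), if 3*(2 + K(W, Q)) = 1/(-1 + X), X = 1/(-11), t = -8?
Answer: 3901/18 ≈ 216.72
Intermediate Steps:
X = -1/11 ≈ -0.090909
K(W, Q) = -83/36 (K(W, Q) = -2 + 1/(3*(-1 - 1/11)) = -2 + 1/(3*(-12/11)) = -2 + (1/3)*(-11/12) = -2 - 11/36 = -83/36)
(4 - 98)*K(12, t) = (4 - 98)*(-83/36) = -94*(-83/36) = 3901/18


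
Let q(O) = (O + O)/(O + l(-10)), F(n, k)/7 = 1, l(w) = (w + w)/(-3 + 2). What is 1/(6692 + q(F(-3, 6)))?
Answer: 27/180698 ≈ 0.00014942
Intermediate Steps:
l(w) = -2*w (l(w) = (2*w)/(-1) = (2*w)*(-1) = -2*w)
F(n, k) = 7 (F(n, k) = 7*1 = 7)
q(O) = 2*O/(20 + O) (q(O) = (O + O)/(O - 2*(-10)) = (2*O)/(O + 20) = (2*O)/(20 + O) = 2*O/(20 + O))
1/(6692 + q(F(-3, 6))) = 1/(6692 + 2*7/(20 + 7)) = 1/(6692 + 2*7/27) = 1/(6692 + 2*7*(1/27)) = 1/(6692 + 14/27) = 1/(180698/27) = 27/180698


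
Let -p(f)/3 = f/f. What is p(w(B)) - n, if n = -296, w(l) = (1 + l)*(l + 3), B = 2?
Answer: 293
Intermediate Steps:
w(l) = (1 + l)*(3 + l)
p(f) = -3 (p(f) = -3*f/f = -3*1 = -3)
p(w(B)) - n = -3 - 1*(-296) = -3 + 296 = 293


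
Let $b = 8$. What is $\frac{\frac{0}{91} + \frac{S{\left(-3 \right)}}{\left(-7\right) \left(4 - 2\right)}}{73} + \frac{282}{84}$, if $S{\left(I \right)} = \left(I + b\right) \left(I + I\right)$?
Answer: $\frac{3461}{1022} \approx 3.3865$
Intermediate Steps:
$S{\left(I \right)} = 2 I \left(8 + I\right)$ ($S{\left(I \right)} = \left(I + 8\right) \left(I + I\right) = \left(8 + I\right) 2 I = 2 I \left(8 + I\right)$)
$\frac{\frac{0}{91} + \frac{S{\left(-3 \right)}}{\left(-7\right) \left(4 - 2\right)}}{73} + \frac{282}{84} = \frac{\frac{0}{91} + \frac{2 \left(-3\right) \left(8 - 3\right)}{\left(-7\right) \left(4 - 2\right)}}{73} + \frac{282}{84} = \left(0 \cdot \frac{1}{91} + \frac{2 \left(-3\right) 5}{\left(-7\right) 2}\right) \frac{1}{73} + 282 \cdot \frac{1}{84} = \left(0 - \frac{30}{-14}\right) \frac{1}{73} + \frac{47}{14} = \left(0 - - \frac{15}{7}\right) \frac{1}{73} + \frac{47}{14} = \left(0 + \frac{15}{7}\right) \frac{1}{73} + \frac{47}{14} = \frac{15}{7} \cdot \frac{1}{73} + \frac{47}{14} = \frac{15}{511} + \frac{47}{14} = \frac{3461}{1022}$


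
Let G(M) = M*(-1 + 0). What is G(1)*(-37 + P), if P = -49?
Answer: 86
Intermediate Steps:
G(M) = -M (G(M) = M*(-1) = -M)
G(1)*(-37 + P) = (-1*1)*(-37 - 49) = -1*(-86) = 86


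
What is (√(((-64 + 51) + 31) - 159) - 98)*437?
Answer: -42826 + 437*I*√141 ≈ -42826.0 + 5189.1*I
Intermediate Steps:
(√(((-64 + 51) + 31) - 159) - 98)*437 = (√((-13 + 31) - 159) - 98)*437 = (√(18 - 159) - 98)*437 = (√(-141) - 98)*437 = (I*√141 - 98)*437 = (-98 + I*√141)*437 = -42826 + 437*I*√141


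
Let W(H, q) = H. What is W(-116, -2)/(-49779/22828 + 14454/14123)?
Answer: 37398381904/373072905 ≈ 100.24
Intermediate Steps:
W(-116, -2)/(-49779/22828 + 14454/14123) = -116/(-49779/22828 + 14454/14123) = -116/(-373072905/322399844) = -116*(-322399844/373072905) = 37398381904/373072905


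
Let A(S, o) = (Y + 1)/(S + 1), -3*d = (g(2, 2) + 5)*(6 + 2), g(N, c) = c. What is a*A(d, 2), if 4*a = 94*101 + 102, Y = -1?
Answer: 0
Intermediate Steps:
d = -56/3 (d = -(2 + 5)*(6 + 2)/3 = -7*8/3 = -⅓*56 = -56/3 ≈ -18.667)
A(S, o) = 0 (A(S, o) = (-1 + 1)/(S + 1) = 0/(1 + S) = 0)
a = 2399 (a = (94*101 + 102)/4 = (9494 + 102)/4 = (¼)*9596 = 2399)
a*A(d, 2) = 2399*0 = 0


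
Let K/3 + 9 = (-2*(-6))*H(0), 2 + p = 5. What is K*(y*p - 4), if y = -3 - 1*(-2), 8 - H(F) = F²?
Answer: -1827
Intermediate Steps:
H(F) = 8 - F²
y = -1 (y = -3 + 2 = -1)
p = 3 (p = -2 + 5 = 3)
K = 261 (K = -27 + 3*((-2*(-6))*(8 - 1*0²)) = -27 + 3*(12*(8 - 1*0)) = -27 + 3*(12*(8 + 0)) = -27 + 3*(12*8) = -27 + 3*96 = -27 + 288 = 261)
K*(y*p - 4) = 261*(-1*3 - 4) = 261*(-3 - 4) = 261*(-7) = -1827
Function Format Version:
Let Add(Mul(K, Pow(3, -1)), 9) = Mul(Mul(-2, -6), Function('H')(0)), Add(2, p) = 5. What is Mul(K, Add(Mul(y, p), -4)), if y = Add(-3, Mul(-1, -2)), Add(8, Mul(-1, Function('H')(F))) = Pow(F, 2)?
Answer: -1827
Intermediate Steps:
Function('H')(F) = Add(8, Mul(-1, Pow(F, 2)))
y = -1 (y = Add(-3, 2) = -1)
p = 3 (p = Add(-2, 5) = 3)
K = 261 (K = Add(-27, Mul(3, Mul(Mul(-2, -6), Add(8, Mul(-1, Pow(0, 2)))))) = Add(-27, Mul(3, Mul(12, Add(8, Mul(-1, 0))))) = Add(-27, Mul(3, Mul(12, Add(8, 0)))) = Add(-27, Mul(3, Mul(12, 8))) = Add(-27, Mul(3, 96)) = Add(-27, 288) = 261)
Mul(K, Add(Mul(y, p), -4)) = Mul(261, Add(Mul(-1, 3), -4)) = Mul(261, Add(-3, -4)) = Mul(261, -7) = -1827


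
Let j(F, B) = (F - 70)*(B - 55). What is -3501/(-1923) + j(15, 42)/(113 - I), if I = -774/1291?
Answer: 762833384/94007137 ≈ 8.1146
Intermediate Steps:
j(F, B) = (-70 + F)*(-55 + B)
I = -774/1291 (I = -774*1/1291 = -774/1291 ≈ -0.59953)
-3501/(-1923) + j(15, 42)/(113 - I) = -3501/(-1923) + (3850 - 70*42 - 55*15 + 42*15)/(113 - 1*(-774/1291)) = -3501*(-1/1923) + (3850 - 2940 - 825 + 630)/(113 + 774/1291) = 1167/641 + 715/(146657/1291) = 1167/641 + 715*(1291/146657) = 1167/641 + 923065/146657 = 762833384/94007137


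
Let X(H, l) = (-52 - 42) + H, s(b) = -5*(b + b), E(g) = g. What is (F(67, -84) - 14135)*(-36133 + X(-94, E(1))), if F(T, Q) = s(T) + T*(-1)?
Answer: 540165912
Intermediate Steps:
s(b) = -10*b
F(T, Q) = -11*T (F(T, Q) = -10*T + T*(-1) = -10*T - T = -11*T)
X(H, l) = -94 + H
(F(67, -84) - 14135)*(-36133 + X(-94, E(1))) = (-11*67 - 14135)*(-36133 + (-94 - 94)) = (-737 - 14135)*(-36133 - 188) = -14872*(-36321) = 540165912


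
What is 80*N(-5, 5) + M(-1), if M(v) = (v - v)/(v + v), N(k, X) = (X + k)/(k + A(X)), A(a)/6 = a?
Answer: 0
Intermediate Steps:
A(a) = 6*a
N(k, X) = (X + k)/(k + 6*X)
M(v) = 0 (M(v) = 0/((2*v)) = 0*(1/(2*v)) = 0)
80*N(-5, 5) + M(-1) = 80*((5 - 5)/(-5 + 6*5)) + 0 = 80*(0/(-5 + 30)) + 0 = 80*(0/25) + 0 = 80*((1/25)*0) + 0 = 80*0 + 0 = 0 + 0 = 0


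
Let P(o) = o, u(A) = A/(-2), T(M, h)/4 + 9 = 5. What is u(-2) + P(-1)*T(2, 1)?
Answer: 17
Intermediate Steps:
T(M, h) = -16 (T(M, h) = -36 + 4*5 = -36 + 20 = -16)
u(A) = -A/2 (u(A) = A*(-½) = -A/2)
u(-2) + P(-1)*T(2, 1) = -½*(-2) - 1*(-16) = 1 + 16 = 17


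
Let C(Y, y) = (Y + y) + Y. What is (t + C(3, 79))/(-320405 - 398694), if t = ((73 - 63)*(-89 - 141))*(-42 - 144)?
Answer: -427885/719099 ≈ -0.59503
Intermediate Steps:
C(Y, y) = y + 2*Y
t = 427800 (t = (10*(-230))*(-186) = -2300*(-186) = 427800)
(t + C(3, 79))/(-320405 - 398694) = (427800 + (79 + 2*3))/(-320405 - 398694) = (427800 + (79 + 6))/(-719099) = (427800 + 85)*(-1/719099) = 427885*(-1/719099) = -427885/719099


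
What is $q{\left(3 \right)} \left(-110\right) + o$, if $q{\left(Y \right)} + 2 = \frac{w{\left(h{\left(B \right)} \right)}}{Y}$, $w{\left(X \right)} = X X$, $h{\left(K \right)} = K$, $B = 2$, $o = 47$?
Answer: $\frac{361}{3} \approx 120.33$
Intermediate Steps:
$w{\left(X \right)} = X^{2}$
$q{\left(Y \right)} = -2 + \frac{4}{Y}$ ($q{\left(Y \right)} = -2 + \frac{2^{2}}{Y} = -2 + \frac{4}{Y}$)
$q{\left(3 \right)} \left(-110\right) + o = \left(-2 + \frac{4}{3}\right) \left(-110\right) + 47 = \left(- \frac{2}{3}\right) \left(-110\right) + 47 = \frac{220}{3} + 47 = \frac{361}{3}$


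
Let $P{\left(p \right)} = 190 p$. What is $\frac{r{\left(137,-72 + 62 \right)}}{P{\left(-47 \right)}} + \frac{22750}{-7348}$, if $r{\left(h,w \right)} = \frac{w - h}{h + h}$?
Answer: $- \frac{13916018711}{4494808340} \approx -3.096$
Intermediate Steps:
$r{\left(h,w \right)} = \frac{w - h}{2 h}$
$\frac{r{\left(137,-72 + 62 \right)}}{P{\left(-47 \right)}} + \frac{22750}{-7348} = \frac{\frac{1}{2} \cdot \frac{1}{137} \left(\left(-72 + 62\right) - 137\right)}{190 \left(-47\right)} + \frac{22750}{-7348} = \frac{\frac{1}{2} \cdot \frac{1}{137} \left(-10 - 137\right)}{-8930} + 22750 \left(- \frac{1}{7348}\right) = \frac{1}{2} \cdot \frac{1}{137} \left(-147\right) \left(- \frac{1}{8930}\right) - \frac{11375}{3674} = \left(- \frac{147}{274}\right) \left(- \frac{1}{8930}\right) - \frac{11375}{3674} = \frac{147}{2446820} - \frac{11375}{3674} = - \frac{13916018711}{4494808340}$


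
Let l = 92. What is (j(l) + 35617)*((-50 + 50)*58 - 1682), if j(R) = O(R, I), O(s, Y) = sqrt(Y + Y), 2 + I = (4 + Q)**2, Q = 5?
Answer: -59907794 - 1682*sqrt(158) ≈ -5.9929e+7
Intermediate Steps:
I = 79 (I = -2 + (4 + 5)**2 = -2 + 9**2 = -2 + 81 = 79)
O(s, Y) = sqrt(2)*sqrt(Y) (O(s, Y) = sqrt(2*Y) = sqrt(2)*sqrt(Y))
j(R) = sqrt(158) (j(R) = sqrt(2)*sqrt(79) = sqrt(158))
(j(l) + 35617)*((-50 + 50)*58 - 1682) = (sqrt(158) + 35617)*((-50 + 50)*58 - 1682) = (35617 + sqrt(158))*(0*58 - 1682) = (35617 + sqrt(158))*(0 - 1682) = (35617 + sqrt(158))*(-1682) = -59907794 - 1682*sqrt(158)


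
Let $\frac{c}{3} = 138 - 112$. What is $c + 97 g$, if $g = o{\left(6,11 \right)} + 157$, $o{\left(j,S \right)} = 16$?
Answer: $16859$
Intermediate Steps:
$c = 78$ ($c = 3 \left(138 - 112\right) = 3 \cdot 26 = 78$)
$g = 173$ ($g = 16 + 157 = 173$)
$c + 97 g = 78 + 97 \cdot 173 = 78 + 16781 = 16859$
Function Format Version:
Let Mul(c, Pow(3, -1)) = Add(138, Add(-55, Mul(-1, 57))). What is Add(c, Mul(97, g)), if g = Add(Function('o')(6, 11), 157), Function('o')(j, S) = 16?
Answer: 16859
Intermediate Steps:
c = 78 (c = Mul(3, Add(138, Add(-55, Mul(-1, 57)))) = Mul(3, Add(138, Add(-55, -57))) = Mul(3, Add(138, -112)) = Mul(3, 26) = 78)
g = 173 (g = Add(16, 157) = 173)
Add(c, Mul(97, g)) = Add(78, Mul(97, 173)) = Add(78, 16781) = 16859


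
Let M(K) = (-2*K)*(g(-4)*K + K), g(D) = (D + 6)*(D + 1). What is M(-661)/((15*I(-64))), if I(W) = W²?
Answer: 436921/6144 ≈ 71.113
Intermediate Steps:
g(D) = (1 + D)*(6 + D) (g(D) = (6 + D)*(1 + D) = (1 + D)*(6 + D))
M(K) = 10*K² (M(K) = (-2*K)*((6 + (-4)² + 7*(-4))*K + K) = (-2*K)*((6 + 16 - 28)*K + K) = (-2*K)*(-6*K + K) = (-2*K)*(-5*K) = 10*K²)
M(-661)/((15*I(-64))) = (10*(-661)²)/((15*(-64)²)) = (10*436921)/((15*4096)) = 4369210/61440 = 4369210*(1/61440) = 436921/6144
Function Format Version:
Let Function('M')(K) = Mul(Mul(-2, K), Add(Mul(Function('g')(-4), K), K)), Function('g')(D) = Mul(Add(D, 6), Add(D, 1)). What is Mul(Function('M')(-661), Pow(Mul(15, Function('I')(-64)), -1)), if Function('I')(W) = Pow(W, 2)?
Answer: Rational(436921, 6144) ≈ 71.113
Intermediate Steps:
Function('g')(D) = Mul(Add(1, D), Add(6, D)) (Function('g')(D) = Mul(Add(6, D), Add(1, D)) = Mul(Add(1, D), Add(6, D)))
Function('M')(K) = Mul(10, Pow(K, 2)) (Function('M')(K) = Mul(Mul(-2, K), Add(Mul(Add(6, Pow(-4, 2), Mul(7, -4)), K), K)) = Mul(Mul(-2, K), Add(Mul(Add(6, 16, -28), K), K)) = Mul(Mul(-2, K), Add(Mul(-6, K), K)) = Mul(Mul(-2, K), Mul(-5, K)) = Mul(10, Pow(K, 2)))
Mul(Function('M')(-661), Pow(Mul(15, Function('I')(-64)), -1)) = Mul(Mul(10, Pow(-661, 2)), Pow(Mul(15, Pow(-64, 2)), -1)) = Mul(Mul(10, 436921), Pow(Mul(15, 4096), -1)) = Mul(4369210, Pow(61440, -1)) = Mul(4369210, Rational(1, 61440)) = Rational(436921, 6144)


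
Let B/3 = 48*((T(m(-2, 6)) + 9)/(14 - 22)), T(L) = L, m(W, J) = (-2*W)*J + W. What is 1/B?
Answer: -1/558 ≈ -0.0017921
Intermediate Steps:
m(W, J) = W - 2*J*W (m(W, J) = -2*J*W + W = W - 2*J*W)
B = -558 (B = 3*(48*((-2*(1 - 2*6) + 9)/(14 - 22))) = 3*(48*((-2*(1 - 12) + 9)/(-8))) = 3*(48*((-2*(-11) + 9)*(-⅛))) = 3*(48*((22 + 9)*(-⅛))) = 3*(48*(31*(-⅛))) = 3*(48*(-31/8)) = 3*(-186) = -558)
1/B = 1/(-558) = -1/558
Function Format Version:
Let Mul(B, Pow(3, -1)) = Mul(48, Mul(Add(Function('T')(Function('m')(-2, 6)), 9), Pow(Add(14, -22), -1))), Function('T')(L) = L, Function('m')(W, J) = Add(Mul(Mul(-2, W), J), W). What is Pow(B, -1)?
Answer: Rational(-1, 558) ≈ -0.0017921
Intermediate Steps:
Function('m')(W, J) = Add(W, Mul(-2, J, W)) (Function('m')(W, J) = Add(Mul(-2, J, W), W) = Add(W, Mul(-2, J, W)))
B = -558 (B = Mul(3, Mul(48, Mul(Add(Mul(-2, Add(1, Mul(-2, 6))), 9), Pow(Add(14, -22), -1)))) = Mul(3, Mul(48, Mul(Add(Mul(-2, Add(1, -12)), 9), Pow(-8, -1)))) = Mul(3, Mul(48, Mul(Add(Mul(-2, -11), 9), Rational(-1, 8)))) = Mul(3, Mul(48, Mul(Add(22, 9), Rational(-1, 8)))) = Mul(3, Mul(48, Mul(31, Rational(-1, 8)))) = Mul(3, Mul(48, Rational(-31, 8))) = Mul(3, -186) = -558)
Pow(B, -1) = Pow(-558, -1) = Rational(-1, 558)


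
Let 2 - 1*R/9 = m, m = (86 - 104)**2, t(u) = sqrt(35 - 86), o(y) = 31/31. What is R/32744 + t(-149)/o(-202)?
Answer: -1449/16372 + I*sqrt(51) ≈ -0.088505 + 7.1414*I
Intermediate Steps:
o(y) = 1 (o(y) = 31*(1/31) = 1)
t(u) = I*sqrt(51) (t(u) = sqrt(-51) = I*sqrt(51))
m = 324 (m = (-18)**2 = 324)
R = -2898 (R = 18 - 9*324 = 18 - 2916 = -2898)
R/32744 + t(-149)/o(-202) = -2898/32744 + (I*sqrt(51))/1 = -2898*1/32744 + (I*sqrt(51))*1 = -1449/16372 + I*sqrt(51)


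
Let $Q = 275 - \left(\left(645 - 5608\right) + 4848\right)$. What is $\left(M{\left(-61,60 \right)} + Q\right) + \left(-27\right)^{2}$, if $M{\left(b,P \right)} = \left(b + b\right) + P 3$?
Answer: $1177$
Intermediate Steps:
$Q = 390$ ($Q = 275 - \left(-4963 + 4848\right) = 275 - -115 = 275 + 115 = 390$)
$M{\left(b,P \right)} = 2 b + 3 P$
$\left(M{\left(-61,60 \right)} + Q\right) + \left(-27\right)^{2} = \left(\left(2 \left(-61\right) + 3 \cdot 60\right) + 390\right) + \left(-27\right)^{2} = \left(\left(-122 + 180\right) + 390\right) + 729 = \left(58 + 390\right) + 729 = 448 + 729 = 1177$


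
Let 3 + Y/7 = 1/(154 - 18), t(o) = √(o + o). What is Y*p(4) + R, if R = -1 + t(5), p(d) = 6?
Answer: -8615/68 + √10 ≈ -123.53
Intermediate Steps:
t(o) = √2*√o (t(o) = √(2*o) = √2*√o)
R = -1 + √10 (R = -1 + √2*√5 = -1 + √10 ≈ 2.1623)
Y = -2849/136 (Y = -21 + 7/(154 - 18) = -21 + 7/136 = -2849/136 ≈ -20.949)
Y*p(4) + R = -2849/136*6 + (-1 + √10) = -8547/68 + (-1 + √10) = -8615/68 + √10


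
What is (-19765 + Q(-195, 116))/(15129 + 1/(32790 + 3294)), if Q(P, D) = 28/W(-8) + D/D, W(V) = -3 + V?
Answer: -7845816288/6005063207 ≈ -1.3065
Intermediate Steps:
Q(P, D) = -17/11 (Q(P, D) = 28/(-3 - 8) + D/D = 28/(-11) + 1 = 28*(-1/11) + 1 = -28/11 + 1 = -17/11)
(-19765 + Q(-195, 116))/(15129 + 1/(32790 + 3294)) = (-19765 - 17/11)/(15129 + 1/(32790 + 3294)) = -217432/(11*(15129 + 1/36084)) = -217432/(11*545914837/36084) = -217432/11*36084/545914837 = -7845816288/6005063207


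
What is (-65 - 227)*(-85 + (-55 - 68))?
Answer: 60736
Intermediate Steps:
(-65 - 227)*(-85 + (-55 - 68)) = -292*(-85 - 123) = -292*(-208) = 60736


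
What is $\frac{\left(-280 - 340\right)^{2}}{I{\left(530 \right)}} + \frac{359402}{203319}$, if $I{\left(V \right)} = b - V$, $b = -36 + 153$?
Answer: $- \frac{78007390574}{83970747} \approx -928.98$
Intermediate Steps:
$b = 117$
$I{\left(V \right)} = 117 - V$
$\frac{\left(-280 - 340\right)^{2}}{I{\left(530 \right)}} + \frac{359402}{203319} = \frac{\left(-280 - 340\right)^{2}}{117 - 530} + \frac{359402}{203319} = \frac{\left(-620\right)^{2}}{117 - 530} + 359402 \cdot \frac{1}{203319} = \frac{384400}{-413} + \frac{359402}{203319} = 384400 \left(- \frac{1}{413}\right) + \frac{359402}{203319} = - \frac{384400}{413} + \frac{359402}{203319} = - \frac{78007390574}{83970747}$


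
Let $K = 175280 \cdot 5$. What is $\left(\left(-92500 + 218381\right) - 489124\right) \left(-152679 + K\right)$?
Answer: $-262886587203$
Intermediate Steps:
$K = 876400$
$\left(\left(-92500 + 218381\right) - 489124\right) \left(-152679 + K\right) = \left(\left(-92500 + 218381\right) - 489124\right) \left(-152679 + 876400\right) = \left(125881 - 489124\right) 723721 = \left(-363243\right) 723721 = -262886587203$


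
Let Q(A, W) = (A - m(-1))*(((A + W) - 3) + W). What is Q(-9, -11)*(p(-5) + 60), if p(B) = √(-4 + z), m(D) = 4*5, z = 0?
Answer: 59160 + 1972*I ≈ 59160.0 + 1972.0*I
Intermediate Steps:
m(D) = 20
Q(A, W) = (-20 + A)*(-3 + A + 2*W) (Q(A, W) = (A - 1*20)*(((A + W) - 3) + W) = (A - 20)*((-3 + A + W) + W) = (-20 + A)*(-3 + A + 2*W))
p(B) = 2*I (p(B) = √(-4 + 0) = √(-4) = 2*I)
Q(-9, -11)*(p(-5) + 60) = (60 + (-9)² - 40*(-11) - 23*(-9) + 2*(-9)*(-11))*(2*I + 60) = (60 + 81 + 440 + 207 + 198)*(60 + 2*I) = 986*(60 + 2*I) = 59160 + 1972*I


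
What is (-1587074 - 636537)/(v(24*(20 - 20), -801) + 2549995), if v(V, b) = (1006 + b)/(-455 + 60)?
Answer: -175665269/201449564 ≈ -0.87201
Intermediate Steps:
v(V, b) = -1006/395 - b/395 (v(V, b) = (1006 + b)/(-395) = (1006 + b)*(-1/395) = -1006/395 - b/395)
(-1587074 - 636537)/(v(24*(20 - 20), -801) + 2549995) = (-1587074 - 636537)/((-1006/395 - 1/395*(-801)) + 2549995) = -2223611/((-1006/395 + 801/395) + 2549995) = -2223611/(-41/79 + 2549995) = -2223611/201449564/79 = -2223611*79/201449564 = -175665269/201449564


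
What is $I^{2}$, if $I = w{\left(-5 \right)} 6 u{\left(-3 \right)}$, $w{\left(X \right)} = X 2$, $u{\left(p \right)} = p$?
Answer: $32400$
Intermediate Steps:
$w{\left(X \right)} = 2 X$
$I = 180$ ($I = 2 \left(-5\right) 6 \left(-3\right) = \left(-10\right) 6 \left(-3\right) = \left(-60\right) \left(-3\right) = 180$)
$I^{2} = 180^{2} = 32400$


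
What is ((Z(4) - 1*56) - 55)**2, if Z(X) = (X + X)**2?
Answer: 2209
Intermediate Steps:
Z(X) = 4*X**2 (Z(X) = (2*X)**2 = 4*X**2)
((Z(4) - 1*56) - 55)**2 = ((4*4**2 - 1*56) - 55)**2 = ((4*16 - 56) - 55)**2 = ((64 - 56) - 55)**2 = (8 - 55)**2 = (-47)**2 = 2209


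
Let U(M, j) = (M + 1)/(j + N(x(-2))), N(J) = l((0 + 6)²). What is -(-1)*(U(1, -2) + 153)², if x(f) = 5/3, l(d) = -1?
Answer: 208849/9 ≈ 23205.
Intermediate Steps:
x(f) = 5/3 (x(f) = 5*(⅓) = 5/3)
N(J) = -1
U(M, j) = (1 + M)/(-1 + j) (U(M, j) = (M + 1)/(j - 1) = (1 + M)/(-1 + j))
-(-1)*(U(1, -2) + 153)² = -(-1)*((1 + 1)/(-1 - 2) + 153)² = -(-1)*(2/(-3) + 153)² = -(-1)*(-⅓*2 + 153)² = -(-1)*(-⅔ + 153)² = -(-1)*(457/3)² = -(-1)*208849/9 = -1*(-208849/9) = 208849/9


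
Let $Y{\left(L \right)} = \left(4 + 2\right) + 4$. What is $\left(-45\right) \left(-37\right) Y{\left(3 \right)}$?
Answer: $16650$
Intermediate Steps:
$Y{\left(L \right)} = 10$ ($Y{\left(L \right)} = 6 + 4 = 10$)
$\left(-45\right) \left(-37\right) Y{\left(3 \right)} = \left(-45\right) \left(-37\right) 10 = 1665 \cdot 10 = 16650$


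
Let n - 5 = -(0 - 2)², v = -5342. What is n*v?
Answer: -5342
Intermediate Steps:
n = 1 (n = 5 - (0 - 2)² = 5 - 1*(-2)² = 5 - 1*4 = 5 - 4 = 1)
n*v = 1*(-5342) = -5342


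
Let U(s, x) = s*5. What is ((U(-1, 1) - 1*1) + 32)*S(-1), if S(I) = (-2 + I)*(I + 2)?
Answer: -78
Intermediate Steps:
U(s, x) = 5*s
S(I) = (-2 + I)*(2 + I)
((U(-1, 1) - 1*1) + 32)*S(-1) = ((5*(-1) - 1*1) + 32)*(-4 + (-1)**2) = ((-5 - 1) + 32)*(-4 + 1) = (-6 + 32)*(-3) = 26*(-3) = -78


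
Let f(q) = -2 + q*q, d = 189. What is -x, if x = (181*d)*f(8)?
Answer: -2120958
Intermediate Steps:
f(q) = -2 + q**2
x = 2120958 (x = (181*189)*(-2 + 8**2) = 34209*(-2 + 64) = 34209*62 = 2120958)
-x = -1*2120958 = -2120958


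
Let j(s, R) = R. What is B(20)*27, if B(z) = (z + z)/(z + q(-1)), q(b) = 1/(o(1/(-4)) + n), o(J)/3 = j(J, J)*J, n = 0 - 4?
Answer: 16470/301 ≈ 54.718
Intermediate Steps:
n = -4
o(J) = 3*J**2 (o(J) = 3*(J*J) = 3*J**2)
q(b) = -16/61 (q(b) = 1/(3*(1/(-4))**2 - 4) = 1/(3*(1*(-1/4))**2 - 4) = 1/(3*(-1/4)**2 - 4) = 1/(3*(1/16) - 4) = 1/(3/16 - 4) = 1/(-61/16) = -16/61)
B(z) = 2*z/(-16/61 + z) (B(z) = (z + z)/(z - 16/61) = (2*z)/(-16/61 + z) = 2*z/(-16/61 + z))
B(20)*27 = (122*20/(-16 + 61*20))*27 = (122*20/(-16 + 1220))*27 = (122*20/1204)*27 = (122*20*(1/1204))*27 = (610/301)*27 = 16470/301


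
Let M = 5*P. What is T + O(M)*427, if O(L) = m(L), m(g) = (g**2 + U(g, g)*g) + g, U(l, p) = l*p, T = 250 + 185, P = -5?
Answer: -6415240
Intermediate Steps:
T = 435
M = -25 (M = 5*(-5) = -25)
m(g) = g + g**2 + g**3 (m(g) = (g**2 + (g*g)*g) + g = (g**2 + g**2*g) + g = (g**2 + g**3) + g = g + g**2 + g**3)
O(L) = L*(1 + L + L**2)
T + O(M)*427 = 435 - 25*(1 - 25 + (-25)**2)*427 = 435 - 25*(1 - 25 + 625)*427 = 435 - 25*601*427 = 435 - 15025*427 = 435 - 6415675 = -6415240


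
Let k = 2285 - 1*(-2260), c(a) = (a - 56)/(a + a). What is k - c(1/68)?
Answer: 12897/2 ≈ 6448.5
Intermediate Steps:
c(a) = (-56 + a)/(2*a) (c(a) = (-56 + a)/((2*a)) = (-56 + a)*(1/(2*a)) = (-56 + a)/(2*a))
k = 4545 (k = 2285 + 2260 = 4545)
k - c(1/68) = 4545 - (-56 + 1/68)/(2*(1/68)) = 4545 - (-56 + 1/68)/(2*1/68) = 4545 - 68*(-3807)/(2*68) = 4545 - 1*(-3807/2) = 4545 + 3807/2 = 12897/2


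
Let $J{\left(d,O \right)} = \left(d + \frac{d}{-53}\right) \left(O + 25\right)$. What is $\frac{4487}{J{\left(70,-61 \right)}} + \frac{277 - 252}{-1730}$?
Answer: $- \frac{5924129}{3238560} \approx -1.8292$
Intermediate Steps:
$J{\left(d,O \right)} = \frac{52 d \left(25 + O\right)}{53}$ ($J{\left(d,O \right)} = \left(d + d \left(- \frac{1}{53}\right)\right) \left(25 + O\right) = \left(d - \frac{d}{53}\right) \left(25 + O\right) = \frac{52 d}{53} \left(25 + O\right) = \frac{52 d \left(25 + O\right)}{53}$)
$\frac{4487}{J{\left(70,-61 \right)}} + \frac{277 - 252}{-1730} = \frac{4487}{\frac{52}{53} \cdot 70 \left(25 - 61\right)} + \frac{277 - 252}{-1730} = \frac{4487}{\frac{52}{53} \cdot 70 \left(-36\right)} + 25 \left(- \frac{1}{1730}\right) = \frac{4487}{- \frac{131040}{53}} - \frac{5}{346} = 4487 \left(- \frac{53}{131040}\right) - \frac{5}{346} = - \frac{33973}{18720} - \frac{5}{346} = - \frac{5924129}{3238560}$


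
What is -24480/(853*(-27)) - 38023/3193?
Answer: -88615897/8170887 ≈ -10.845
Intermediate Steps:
-24480/(853*(-27)) - 38023/3193 = -24480/(-23031) - 38023*1/3193 = -24480*(-1/23031) - 38023/3193 = 2720/2559 - 38023/3193 = -88615897/8170887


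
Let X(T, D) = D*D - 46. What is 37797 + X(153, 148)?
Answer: 59655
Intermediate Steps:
X(T, D) = -46 + D**2 (X(T, D) = D**2 - 46 = -46 + D**2)
37797 + X(153, 148) = 37797 + (-46 + 148**2) = 37797 + (-46 + 21904) = 37797 + 21858 = 59655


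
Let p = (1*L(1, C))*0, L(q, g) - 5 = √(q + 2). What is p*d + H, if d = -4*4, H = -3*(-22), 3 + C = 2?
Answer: 66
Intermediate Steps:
C = -1 (C = -3 + 2 = -1)
L(q, g) = 5 + √(2 + q) (L(q, g) = 5 + √(q + 2) = 5 + √(2 + q))
H = 66
p = 0 (p = (1*(5 + √(2 + 1)))*0 = (1*(5 + √3))*0 = (5 + √3)*0 = 0)
d = -16
p*d + H = 0*(-16) + 66 = 0 + 66 = 66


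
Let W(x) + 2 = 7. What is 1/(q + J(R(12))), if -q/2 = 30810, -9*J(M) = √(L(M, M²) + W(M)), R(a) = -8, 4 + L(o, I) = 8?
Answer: -3/184861 ≈ -1.6228e-5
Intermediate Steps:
L(o, I) = 4 (L(o, I) = -4 + 8 = 4)
W(x) = 5 (W(x) = -2 + 7 = 5)
J(M) = -⅓ (J(M) = -√(4 + 5)/9 = -√9/9 = -⅑*3 = -⅓)
q = -61620 (q = -2*30810 = -61620)
1/(q + J(R(12))) = 1/(-61620 - ⅓) = 1/(-184861/3) = -3/184861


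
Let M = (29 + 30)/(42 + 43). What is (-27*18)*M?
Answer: -28674/85 ≈ -337.34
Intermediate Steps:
M = 59/85 ≈ 0.69412
(-27*18)*M = -27*18*(59/85) = -486*59/85 = -28674/85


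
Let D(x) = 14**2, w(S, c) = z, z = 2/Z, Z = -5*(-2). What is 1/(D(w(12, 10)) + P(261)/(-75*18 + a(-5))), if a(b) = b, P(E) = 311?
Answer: 1355/265269 ≈ 0.0051080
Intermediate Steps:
Z = 10
z = 1/5 (z = 2/10 = 2*(1/10) = 1/5 ≈ 0.20000)
w(S, c) = 1/5
D(x) = 196
1/(D(w(12, 10)) + P(261)/(-75*18 + a(-5))) = 1/(196 + 311/(-75*18 - 5)) = 1/(196 + 311/(-1350 - 5)) = 1/(196 + 311/(-1355)) = 1/(196 + 311*(-1/1355)) = 1/(196 - 311/1355) = 1/(265269/1355) = 1355/265269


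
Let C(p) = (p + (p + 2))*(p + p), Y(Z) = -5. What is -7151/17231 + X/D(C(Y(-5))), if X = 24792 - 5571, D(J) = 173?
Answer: 329959928/2980963 ≈ 110.69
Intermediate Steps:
C(p) = 2*p*(2 + 2*p) (C(p) = (p + (2 + p))*(2*p) = (2 + 2*p)*(2*p) = 2*p*(2 + 2*p))
X = 19221
-7151/17231 + X/D(C(Y(-5))) = -7151/17231 + 19221/173 = 329959928/2980963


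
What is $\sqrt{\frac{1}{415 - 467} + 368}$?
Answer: $\frac{\sqrt{248755}}{26} \approx 19.183$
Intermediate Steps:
$\sqrt{\frac{1}{415 - 467} + 368} = \sqrt{\frac{1}{-52} + 368} = \sqrt{- \frac{1}{52} + 368} = \sqrt{\frac{19135}{52}} = \frac{\sqrt{248755}}{26}$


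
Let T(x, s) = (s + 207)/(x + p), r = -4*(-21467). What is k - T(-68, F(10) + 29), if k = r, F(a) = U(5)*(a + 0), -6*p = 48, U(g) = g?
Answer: 3263127/38 ≈ 85872.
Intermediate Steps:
p = -8 (p = -⅙*48 = -8)
F(a) = 5*a (F(a) = 5*(a + 0) = 5*a)
r = 85868
k = 85868
T(x, s) = (207 + s)/(-8 + x) (T(x, s) = (s + 207)/(x - 8) = (207 + s)/(-8 + x))
k - T(-68, F(10) + 29) = 85868 - (207 + (5*10 + 29))/(-8 - 68) = 85868 - (207 + (50 + 29))/(-76) = 85868 - (-1)*(207 + 79)/76 = 85868 - (-1)*286/76 = 85868 - 1*(-143/38) = 85868 + 143/38 = 3263127/38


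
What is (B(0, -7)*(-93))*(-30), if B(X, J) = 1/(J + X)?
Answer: -2790/7 ≈ -398.57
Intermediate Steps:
(B(0, -7)*(-93))*(-30) = (-93/(-7 + 0))*(-30) = (-93/(-7))*(-30) = -⅐*(-93)*(-30) = (93/7)*(-30) = -2790/7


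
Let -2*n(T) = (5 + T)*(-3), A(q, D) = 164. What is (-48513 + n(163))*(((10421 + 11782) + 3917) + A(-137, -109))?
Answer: -1268492124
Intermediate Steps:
n(T) = 15/2 + 3*T/2 (n(T) = -(5 + T)*(-3)/2 = -(-15 - 3*T)/2 = 15/2 + 3*T/2)
(-48513 + n(163))*(((10421 + 11782) + 3917) + A(-137, -109)) = (-48513 + (15/2 + (3/2)*163))*(((10421 + 11782) + 3917) + 164) = (-48513 + (15/2 + 489/2))*((22203 + 3917) + 164) = (-48513 + 252)*(26120 + 164) = -48261*26284 = -1268492124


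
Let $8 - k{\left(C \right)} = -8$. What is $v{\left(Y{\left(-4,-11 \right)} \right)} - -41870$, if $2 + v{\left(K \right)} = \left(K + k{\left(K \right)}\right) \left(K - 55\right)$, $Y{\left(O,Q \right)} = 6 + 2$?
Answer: $40740$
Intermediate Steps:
$k{\left(C \right)} = 16$ ($k{\left(C \right)} = 8 - -8 = 8 + 8 = 16$)
$Y{\left(O,Q \right)} = 8$
$v{\left(K \right)} = -2 + \left(-55 + K\right) \left(16 + K\right)$ ($v{\left(K \right)} = -2 + \left(K + 16\right) \left(K - 55\right) = -2 + \left(16 + K\right) \left(-55 + K\right) = -2 + \left(-55 + K\right) \left(16 + K\right)$)
$v{\left(Y{\left(-4,-11 \right)} \right)} - -41870 = \left(-882 + 8^{2} - 312\right) - -41870 = \left(-882 + 64 - 312\right) + 41870 = -1130 + 41870 = 40740$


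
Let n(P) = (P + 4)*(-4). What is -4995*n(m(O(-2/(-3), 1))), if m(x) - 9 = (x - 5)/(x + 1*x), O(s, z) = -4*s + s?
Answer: 294705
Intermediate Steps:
O(s, z) = -3*s
m(x) = 9 + (-5 + x)/(2*x) (m(x) = 9 + (x - 5)/(x + 1*x) = 9 + (-5 + x)/(x + x) = 9 + (-5 + x)/((2*x)) = 9 + (-5 + x)*(1/(2*x)) = 9 + (-5 + x)/(2*x))
n(P) = -16 - 4*P (n(P) = (4 + P)*(-4) = -16 - 4*P)
-4995*n(m(O(-2/(-3), 1))) = -4995*(-16 - 2*(-5 + 19*(-(-6)/(-3)))/((-(-6)/(-3)))) = -4995*(-16 - 2*(-5 + 19*(-(-6)*(-1)/3))/((-(-6)*(-1)/3))) = -4995*(-16 - 2*(-5 + 19*(-3*⅔))/((-3*⅔))) = -4995*(-16 - 2*(-5 + 19*(-2))/(-2)) = -4995*(-16 - 2*(-1)*(-5 - 38)/2) = -4995*(-16 - 2*(-1)*(-43)/2) = -4995*(-16 - 4*43/4) = -4995*(-16 - 43) = -4995*(-59) = 294705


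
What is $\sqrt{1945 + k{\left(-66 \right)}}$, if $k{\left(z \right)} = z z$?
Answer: $\sqrt{6301} \approx 79.379$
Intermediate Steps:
$k{\left(z \right)} = z^{2}$
$\sqrt{1945 + k{\left(-66 \right)}} = \sqrt{1945 + \left(-66\right)^{2}} = \sqrt{1945 + 4356} = \sqrt{6301}$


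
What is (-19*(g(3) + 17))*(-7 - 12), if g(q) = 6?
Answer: 8303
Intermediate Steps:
(-19*(g(3) + 17))*(-7 - 12) = (-19*(6 + 17))*(-7 - 12) = -19*23*(-19) = -437*(-19) = 8303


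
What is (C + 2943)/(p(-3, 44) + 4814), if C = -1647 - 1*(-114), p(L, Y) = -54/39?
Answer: 9165/31282 ≈ 0.29298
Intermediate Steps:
p(L, Y) = -18/13 (p(L, Y) = -54*1/39 = -18/13)
C = -1533 (C = -1647 + 114 = -1533)
(C + 2943)/(p(-3, 44) + 4814) = (-1533 + 2943)/(-18/13 + 4814) = 1410/(62564/13) = 1410*(13/62564) = 9165/31282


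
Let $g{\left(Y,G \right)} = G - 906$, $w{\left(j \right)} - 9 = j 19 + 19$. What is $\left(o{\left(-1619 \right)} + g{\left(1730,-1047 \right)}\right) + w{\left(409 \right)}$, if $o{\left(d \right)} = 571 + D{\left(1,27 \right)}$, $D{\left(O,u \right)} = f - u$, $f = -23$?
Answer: $6367$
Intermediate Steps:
$w{\left(j \right)} = 28 + 19 j$ ($w{\left(j \right)} = 9 + \left(j 19 + 19\right) = 9 + \left(19 j + 19\right) = 9 + \left(19 + 19 j\right) = 28 + 19 j$)
$D{\left(O,u \right)} = -23 - u$
$o{\left(d \right)} = 521$ ($o{\left(d \right)} = 571 - 50 = 521$)
$g{\left(Y,G \right)} = -906 + G$
$\left(o{\left(-1619 \right)} + g{\left(1730,-1047 \right)}\right) + w{\left(409 \right)} = \left(521 - 1953\right) + \left(28 + 19 \cdot 409\right) = \left(521 - 1953\right) + \left(28 + 7771\right) = -1432 + 7799 = 6367$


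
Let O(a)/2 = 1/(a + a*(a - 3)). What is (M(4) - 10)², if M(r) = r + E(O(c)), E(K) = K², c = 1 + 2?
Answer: 2500/81 ≈ 30.864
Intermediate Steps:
c = 3
O(a) = 2/(a + a*(-3 + a)) (O(a) = 2/(a + a*(a - 3)) = 2/(a + a*(-3 + a)))
M(r) = 4/9 + r (M(r) = r + (2/(3*(-2 + 3)))² = r + (2*(⅓)/1)² = r + (2*(⅓)*1)² = r + (⅔)² = r + 4/9 = 4/9 + r)
(M(4) - 10)² = ((4/9 + 4) - 10)² = (40/9 - 10)² = (-50/9)² = 2500/81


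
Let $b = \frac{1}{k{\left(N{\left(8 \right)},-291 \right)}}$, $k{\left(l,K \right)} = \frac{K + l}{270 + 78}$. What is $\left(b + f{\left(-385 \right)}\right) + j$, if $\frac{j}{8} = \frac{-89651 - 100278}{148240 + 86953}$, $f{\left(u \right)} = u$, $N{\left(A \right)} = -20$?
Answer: $- \frac{28715224371}{73145023} \approx -392.58$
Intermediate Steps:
$k{\left(l,K \right)} = \frac{K}{348} + \frac{l}{348}$ ($k{\left(l,K \right)} = \frac{K + l}{348} = \left(K + l\right) \frac{1}{348} = \frac{K}{348} + \frac{l}{348}$)
$j = - \frac{1519432}{235193}$ ($j = 8 \frac{-89651 - 100278}{148240 + 86953} = 8 \left(- \frac{189929}{235193}\right) = - \frac{1519432}{235193} \approx -6.4604$)
$b = - \frac{348}{311}$ ($b = \frac{1}{\frac{1}{348} \left(-291\right) + \frac{1}{348} \left(-20\right)} = \frac{1}{- \frac{97}{116} - \frac{5}{87}} = \frac{1}{- \frac{311}{348}} = - \frac{348}{311} \approx -1.119$)
$\left(b + f{\left(-385 \right)}\right) + j = \left(- \frac{348}{311} - 385\right) - \frac{1519432}{235193} = - \frac{120083}{311} - \frac{1519432}{235193} = - \frac{28715224371}{73145023}$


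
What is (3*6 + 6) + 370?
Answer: 394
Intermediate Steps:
(3*6 + 6) + 370 = (18 + 6) + 370 = 24 + 370 = 394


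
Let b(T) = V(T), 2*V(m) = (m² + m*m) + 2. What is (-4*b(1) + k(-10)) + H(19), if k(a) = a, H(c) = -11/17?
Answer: -317/17 ≈ -18.647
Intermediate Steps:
V(m) = 1 + m² (V(m) = ((m² + m*m) + 2)/2 = ((m² + m²) + 2)/2 = (2*m² + 2)/2 = (2 + 2*m²)/2 = 1 + m²)
b(T) = 1 + T²
H(c) = -11/17 (H(c) = -11*1/17 = -11/17)
(-4*b(1) + k(-10)) + H(19) = (-4*(1 + 1²) - 10) - 11/17 = (-4*(1 + 1) - 10) - 11/17 = (-4*2 - 10) - 11/17 = (-8 - 10) - 11/17 = -18 - 11/17 = -317/17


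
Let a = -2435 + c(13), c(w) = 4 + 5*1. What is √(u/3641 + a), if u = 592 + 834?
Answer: 2*I*√8039000310/3641 ≈ 49.25*I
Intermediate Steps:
c(w) = 9 (c(w) = 4 + 5 = 9)
u = 1426
a = -2426 (a = -2435 + 9 = -2426)
√(u/3641 + a) = √(1426/3641 - 2426) = √(-8831640/3641) = 2*I*√8039000310/3641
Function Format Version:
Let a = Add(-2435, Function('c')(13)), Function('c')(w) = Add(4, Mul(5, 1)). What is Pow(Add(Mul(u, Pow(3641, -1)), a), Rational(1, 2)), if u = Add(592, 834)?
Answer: Mul(Rational(2, 3641), I, Pow(8039000310, Rational(1, 2))) ≈ Mul(49.250, I)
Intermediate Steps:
Function('c')(w) = 9 (Function('c')(w) = Add(4, 5) = 9)
u = 1426
a = -2426 (a = Add(-2435, 9) = -2426)
Pow(Add(Mul(u, Pow(3641, -1)), a), Rational(1, 2)) = Pow(Add(Mul(1426, Pow(3641, -1)), -2426), Rational(1, 2)) = Pow(Add(Mul(1426, Rational(1, 3641)), -2426), Rational(1, 2)) = Pow(Add(Rational(1426, 3641), -2426), Rational(1, 2)) = Pow(Rational(-8831640, 3641), Rational(1, 2)) = Mul(Rational(2, 3641), I, Pow(8039000310, Rational(1, 2)))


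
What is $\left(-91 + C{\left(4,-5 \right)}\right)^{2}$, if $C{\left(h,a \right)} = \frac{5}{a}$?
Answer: $8464$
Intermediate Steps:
$\left(-91 + C{\left(4,-5 \right)}\right)^{2} = \left(-91 + \frac{5}{-5}\right)^{2} = \left(-91 + 5 \left(- \frac{1}{5}\right)\right)^{2} = \left(-91 - 1\right)^{2} = \left(-92\right)^{2} = 8464$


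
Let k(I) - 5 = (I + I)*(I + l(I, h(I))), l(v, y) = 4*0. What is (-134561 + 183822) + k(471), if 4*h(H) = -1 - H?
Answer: 492948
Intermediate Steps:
h(H) = -¼ - H/4 (h(H) = (-1 - H)/4 = -¼ - H/4)
l(v, y) = 0
k(I) = 5 + 2*I² (k(I) = 5 + (I + I)*(I + 0) = 5 + (2*I)*I = 5 + 2*I²)
(-134561 + 183822) + k(471) = (-134561 + 183822) + (5 + 2*471²) = 49261 + (5 + 2*221841) = 49261 + (5 + 443682) = 49261 + 443687 = 492948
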